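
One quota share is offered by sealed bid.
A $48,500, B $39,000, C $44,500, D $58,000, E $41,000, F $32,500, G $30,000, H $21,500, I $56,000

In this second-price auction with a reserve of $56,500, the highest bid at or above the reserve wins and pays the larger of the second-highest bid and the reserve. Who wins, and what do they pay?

Sorting bids: 58,000 (D) > 56,000 (I) > 48,500 (A) > 44,500 (C) > 41,000 (E) > 39,000 (B) > …
D has the top bid at or above the reserve ($58,000).
max(second-highest $56,000, reserve $56,500) = $56,500.

D pays $56,500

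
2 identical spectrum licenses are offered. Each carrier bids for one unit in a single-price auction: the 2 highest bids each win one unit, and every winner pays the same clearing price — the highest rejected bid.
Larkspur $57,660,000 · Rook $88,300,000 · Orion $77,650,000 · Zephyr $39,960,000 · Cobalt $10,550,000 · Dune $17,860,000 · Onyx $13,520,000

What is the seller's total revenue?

Total revenue: $115,320,000

Sorting: 88,300,000 (Rook), 77,650,000 (Orion), 57,660,000 (Larkspur), 39,960,000 (Zephyr), …
Top 2: Rook, Orion.
First losing bid is Larkspur's $57,660,000, which sets the uniform price.
Total revenue = 2 × $57,660,000 = $115,320,000.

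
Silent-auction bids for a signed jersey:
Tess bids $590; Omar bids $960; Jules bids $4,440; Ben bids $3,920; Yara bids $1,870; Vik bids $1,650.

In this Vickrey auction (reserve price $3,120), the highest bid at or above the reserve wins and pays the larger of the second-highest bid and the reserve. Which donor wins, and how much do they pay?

Jules pays $3,920

Bids ranked: 4,440 (Jules) > 3,920 (Ben) > 1,870 (Yara) > 1,650 (Vik) > 960 (Omar) > 590 (Tess)
Jules has the top bid at or above the reserve ($4,440).
Second-highest bid $3,920 exceeds the reserve $3,120 → payment $3,920.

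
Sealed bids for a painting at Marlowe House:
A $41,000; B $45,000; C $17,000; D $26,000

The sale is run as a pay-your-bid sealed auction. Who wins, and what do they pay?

B pays $45,000

Pay-your-bid sealed auction: the highest bidder wins and pays their own bid.
Bids ranked: 45,000 (B) > 41,000 (A) > 26,000 (D) > 17,000 (C)
B is highest → pays own bid, $45,000.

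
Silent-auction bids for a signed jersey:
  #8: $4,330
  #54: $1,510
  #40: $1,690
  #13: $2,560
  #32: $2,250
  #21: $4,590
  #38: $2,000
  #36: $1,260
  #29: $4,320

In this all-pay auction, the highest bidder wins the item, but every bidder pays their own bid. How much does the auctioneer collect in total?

Bids in order: 4,590 (#21) > 4,330 (#8) > 4,320 (#29) > 2,560 (#13) > 2,250 (#32) > 2,000 (#38) > …
Every bidder forfeits their bid regardless of winning.
Revenue = 4,330 + 1,510 + 1,690 + 2,560 + 2,250 + 4,590 + 2,000 + 1,260 + 4,320 = $24,510.

Total revenue: $24,510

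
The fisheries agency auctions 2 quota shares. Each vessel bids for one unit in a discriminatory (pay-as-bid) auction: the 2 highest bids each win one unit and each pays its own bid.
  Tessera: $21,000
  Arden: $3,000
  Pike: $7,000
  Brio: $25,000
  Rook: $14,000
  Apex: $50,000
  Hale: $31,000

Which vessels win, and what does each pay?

Ordering the bids: 50,000 (Apex), 31,000 (Hale), 25,000 (Brio), 21,000 (Tessera), …
Winners (2 units): Apex, Hale.
Each winner pays its own bid: Apex $50,000, Hale $31,000.

Apex $50,000, Hale $31,000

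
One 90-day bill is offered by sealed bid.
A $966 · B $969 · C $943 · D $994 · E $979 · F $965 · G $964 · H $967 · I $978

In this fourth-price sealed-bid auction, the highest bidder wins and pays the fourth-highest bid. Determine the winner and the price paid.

D pays $969

Sorting bids: 994 (D) > 979 (E) > 978 (I) > 969 (B) > 967 (H) > 966 (A) > …
D wins; payment is bid #4 in the ranking = $969.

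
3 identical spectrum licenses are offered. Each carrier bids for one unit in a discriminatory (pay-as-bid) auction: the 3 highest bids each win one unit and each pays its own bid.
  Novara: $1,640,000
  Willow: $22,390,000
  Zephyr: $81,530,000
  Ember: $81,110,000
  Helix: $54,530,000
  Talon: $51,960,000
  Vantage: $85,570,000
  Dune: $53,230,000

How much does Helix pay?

Helix pays $0

Sorting: 85,570,000 (Vantage), 81,530,000 (Zephyr), 81,110,000 (Ember), 54,530,000 (Helix), 53,230,000 (Dune), …
Winners (3 units): Vantage, Zephyr, Ember.
Helix does not win → $0.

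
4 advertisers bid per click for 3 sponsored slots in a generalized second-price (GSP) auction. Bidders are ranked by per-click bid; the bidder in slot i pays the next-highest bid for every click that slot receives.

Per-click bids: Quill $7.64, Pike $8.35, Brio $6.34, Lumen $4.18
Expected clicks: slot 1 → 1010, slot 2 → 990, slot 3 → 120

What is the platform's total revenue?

Total revenue: $14494.60

Per-click bids in order: $8.35 (Pike) > $7.64 (Quill) > $6.34 (Brio) > $4.18 (Lumen)
Slot 1: Pike pays $7.64 × 1010 = $7716.40
Slot 2: Quill pays $6.34 × 990 = $6276.60
Slot 3: Brio pays $4.18 × 120 = $501.60
Total = $14494.60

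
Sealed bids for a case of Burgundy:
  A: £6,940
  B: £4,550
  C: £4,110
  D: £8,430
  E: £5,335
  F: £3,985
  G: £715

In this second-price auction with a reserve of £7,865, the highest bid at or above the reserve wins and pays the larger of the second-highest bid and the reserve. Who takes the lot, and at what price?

Bids in order: 8,430 (D) > 6,940 (A) > 5,335 (E) > 4,550 (B) > 4,110 (C) > 3,985 (F) > …
Highest eligible bid: D at £8,430.
max(second-highest £6,940, reserve £7,865) = £7,865.

D pays £7,865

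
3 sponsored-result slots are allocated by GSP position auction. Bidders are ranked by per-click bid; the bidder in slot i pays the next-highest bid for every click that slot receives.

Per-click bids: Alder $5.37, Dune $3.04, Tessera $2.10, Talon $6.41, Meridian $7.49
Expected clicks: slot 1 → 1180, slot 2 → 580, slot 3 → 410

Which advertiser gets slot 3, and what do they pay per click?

Per-click bids in order: $7.49 (Meridian) > $6.41 (Talon) > $5.37 (Alder) > $3.04 (Dune) > …
Slot 3 goes to the third-ranked bidder, Alder, who pays the next bid down: $3.04/click.

Alder; $3.04 per click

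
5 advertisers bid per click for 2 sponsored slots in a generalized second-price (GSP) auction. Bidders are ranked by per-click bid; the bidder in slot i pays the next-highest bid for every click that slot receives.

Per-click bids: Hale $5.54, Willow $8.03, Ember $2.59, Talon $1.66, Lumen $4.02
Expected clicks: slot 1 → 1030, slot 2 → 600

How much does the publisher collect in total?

Sorting advertisers: $8.03 (Willow) > $5.54 (Hale) > $4.02 (Lumen) > …
Slot 1: Willow pays $5.54 × 1030 = $5706.20
Slot 2: Hale pays $4.02 × 600 = $2412.00
Total = $8118.20

Total revenue: $8118.20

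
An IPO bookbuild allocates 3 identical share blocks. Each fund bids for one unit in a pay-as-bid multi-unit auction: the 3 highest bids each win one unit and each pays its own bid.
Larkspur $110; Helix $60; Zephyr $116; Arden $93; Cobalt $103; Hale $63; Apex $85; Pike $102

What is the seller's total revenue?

Sorting: 116 (Zephyr), 110 (Larkspur), 103 (Cobalt), 102 (Pike), 93 (Arden), …
Top 3: Zephyr, Larkspur, Cobalt.
Total revenue = 116 + 110 + 103 = $329.

Total revenue: $329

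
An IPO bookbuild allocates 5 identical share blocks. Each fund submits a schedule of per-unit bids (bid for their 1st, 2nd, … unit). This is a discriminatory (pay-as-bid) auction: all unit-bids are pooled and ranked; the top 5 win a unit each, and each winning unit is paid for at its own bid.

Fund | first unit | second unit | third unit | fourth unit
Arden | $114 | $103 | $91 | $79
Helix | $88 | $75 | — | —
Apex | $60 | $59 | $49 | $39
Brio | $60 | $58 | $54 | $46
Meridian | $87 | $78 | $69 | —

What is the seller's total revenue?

All unit-bids, highest first — top 5: 114 (Arden-1), 103 (Arden-2), 91 (Arden-3), 88 (Helix-1), 87 (Meridian-1)
Next rejected bid: $79 (not a price — pay-as-bid).
Each winning unit pays its own bid.
Revenue = 114 + 103 + 91 + 88 + 87 = $483.

Total revenue: $483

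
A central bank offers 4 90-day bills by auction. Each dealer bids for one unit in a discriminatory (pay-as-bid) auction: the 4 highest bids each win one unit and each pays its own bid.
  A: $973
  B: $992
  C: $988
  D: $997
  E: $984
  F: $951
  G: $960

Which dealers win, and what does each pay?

D $997, B $992, C $988, E $984

Bids ranked high→low: 997 (D), 992 (B), 988 (C), 984 (E), 973 (A), 960 (G), …
Winners (4 units): D, B, C, E.
Each winner pays its own bid: D $997, B $992, C $988, E $984.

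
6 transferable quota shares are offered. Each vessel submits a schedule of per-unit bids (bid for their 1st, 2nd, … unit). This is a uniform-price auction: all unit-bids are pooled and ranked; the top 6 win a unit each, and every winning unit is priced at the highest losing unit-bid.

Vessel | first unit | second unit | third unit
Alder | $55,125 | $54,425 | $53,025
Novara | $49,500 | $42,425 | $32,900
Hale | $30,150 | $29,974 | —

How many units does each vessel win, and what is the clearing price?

Alder 3, Novara 3; clearing price $30,150

All unit-bids, highest first — top 6: 55,125 (Alder-1), 54,425 (Alder-2), 53,025 (Alder-3), 49,500 (Novara-1), 42,425 (Novara-2), 32,900 (Novara-3)
The (k+1)-th unit-bid is $30,150.
Allocation: Alder 3, Novara 3.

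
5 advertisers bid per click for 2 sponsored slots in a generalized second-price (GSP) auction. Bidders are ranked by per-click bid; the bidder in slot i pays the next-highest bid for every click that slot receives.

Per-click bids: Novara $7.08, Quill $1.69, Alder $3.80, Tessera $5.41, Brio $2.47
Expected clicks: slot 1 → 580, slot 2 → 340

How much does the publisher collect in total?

Total revenue: $4429.80

Ranked by bid: $7.08 (Novara) > $5.41 (Tessera) > $3.80 (Alder) > …
Slot 1: Novara pays $5.41 × 580 = $3137.80
Slot 2: Tessera pays $3.80 × 340 = $1292.00
Total = $4429.80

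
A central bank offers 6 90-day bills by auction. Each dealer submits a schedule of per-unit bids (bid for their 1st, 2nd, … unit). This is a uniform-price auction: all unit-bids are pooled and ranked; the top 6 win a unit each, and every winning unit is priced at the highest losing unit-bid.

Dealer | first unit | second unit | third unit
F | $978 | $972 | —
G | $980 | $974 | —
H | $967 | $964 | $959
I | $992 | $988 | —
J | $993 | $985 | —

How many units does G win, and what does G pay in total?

Pooled unit-bids ranked (top 6): 993 (J-1), 992 (I-1), 988 (I-2), 985 (J-2), 980 (G-1), 978 (F-1)
The (k+1)-th unit-bid is $974.
G wins 1 unit(s) at $974 each.

G: 1 unit, pays $974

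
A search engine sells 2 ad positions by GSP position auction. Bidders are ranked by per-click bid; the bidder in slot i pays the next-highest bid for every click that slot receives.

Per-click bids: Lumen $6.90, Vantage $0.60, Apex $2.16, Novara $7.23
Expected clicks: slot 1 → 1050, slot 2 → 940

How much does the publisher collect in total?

Sorting advertisers: $7.23 (Novara) > $6.90 (Lumen) > $2.16 (Apex) > …
Slot 1: Novara pays $6.90 × 1050 = $7245.00
Slot 2: Lumen pays $2.16 × 940 = $2030.40
Total = $9275.40

Total revenue: $9275.40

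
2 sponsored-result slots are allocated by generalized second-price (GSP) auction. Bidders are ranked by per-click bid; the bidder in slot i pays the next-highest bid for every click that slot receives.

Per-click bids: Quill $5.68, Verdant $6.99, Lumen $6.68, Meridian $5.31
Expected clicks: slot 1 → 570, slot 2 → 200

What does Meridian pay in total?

Sorting advertisers: $6.99 (Verdant) > $6.68 (Lumen) > $5.68 (Quill) > …
Meridian ranks below slot 2 → no slot, pays nothing.

Meridian pays $0.00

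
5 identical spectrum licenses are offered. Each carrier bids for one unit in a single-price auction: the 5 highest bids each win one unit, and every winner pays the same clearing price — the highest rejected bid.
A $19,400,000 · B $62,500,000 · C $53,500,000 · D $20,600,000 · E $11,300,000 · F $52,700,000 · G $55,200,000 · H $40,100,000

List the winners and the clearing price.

Ordering the bids: 62,500,000 (B), 55,200,000 (G), 53,500,000 (C), 52,700,000 (F), 40,100,000 (H), 20,600,000 (D), 19,400,000 (A), …
Winners (5 units): B, G, C, F, H.
First losing bid is D's $20,600,000, which sets the uniform price.

B, G, C, F, H; each pays $20,600,000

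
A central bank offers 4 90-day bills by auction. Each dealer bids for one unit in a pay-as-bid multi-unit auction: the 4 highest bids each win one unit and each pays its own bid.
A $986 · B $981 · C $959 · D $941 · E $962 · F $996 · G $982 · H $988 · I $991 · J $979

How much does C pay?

C pays $0

Ordering the bids: 996 (F), 991 (I), 988 (H), 986 (A), 982 (G), 981 (B), …
The 4 highest are F, I, H, A.
C does not win → $0.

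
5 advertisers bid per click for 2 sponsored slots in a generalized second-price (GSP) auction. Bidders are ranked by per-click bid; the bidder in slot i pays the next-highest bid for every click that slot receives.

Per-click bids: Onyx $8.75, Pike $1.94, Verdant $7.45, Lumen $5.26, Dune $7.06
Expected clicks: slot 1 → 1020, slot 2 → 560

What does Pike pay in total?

Pike pays $0.00

Per-click bids in order: $8.75 (Onyx) > $7.45 (Verdant) > $7.06 (Dune) > …
Pike ranks below slot 2 → no slot, pays nothing.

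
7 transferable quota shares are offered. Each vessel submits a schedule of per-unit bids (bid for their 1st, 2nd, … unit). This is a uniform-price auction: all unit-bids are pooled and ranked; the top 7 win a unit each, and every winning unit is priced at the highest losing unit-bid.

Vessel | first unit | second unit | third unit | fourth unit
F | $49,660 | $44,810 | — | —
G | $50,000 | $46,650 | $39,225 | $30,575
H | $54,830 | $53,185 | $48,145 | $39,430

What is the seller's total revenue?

Total revenue: $276,010

All unit-bids, highest first — top 7: 54,830 (H-1), 53,185 (H-2), 50,000 (G-1), 49,660 (F-1), 48,145 (H-3), 46,650 (G-2), 44,810 (F-2)
The (k+1)-th unit-bid is $39,430.
Allocation: F 2, G 2, H 3. Every unit priced at $39,430.
Revenue = 7 × 39,430 = $276,010.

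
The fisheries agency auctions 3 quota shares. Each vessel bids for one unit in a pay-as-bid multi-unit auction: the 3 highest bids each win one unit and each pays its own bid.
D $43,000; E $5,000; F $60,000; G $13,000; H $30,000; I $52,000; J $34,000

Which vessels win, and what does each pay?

Bids ranked high→low: 60,000 (F), 52,000 (I), 43,000 (D), 34,000 (J), 30,000 (H), …
Top 3: F, I, D.
Each winner pays its own bid: F $60,000, I $52,000, D $43,000.

F $60,000, I $52,000, D $43,000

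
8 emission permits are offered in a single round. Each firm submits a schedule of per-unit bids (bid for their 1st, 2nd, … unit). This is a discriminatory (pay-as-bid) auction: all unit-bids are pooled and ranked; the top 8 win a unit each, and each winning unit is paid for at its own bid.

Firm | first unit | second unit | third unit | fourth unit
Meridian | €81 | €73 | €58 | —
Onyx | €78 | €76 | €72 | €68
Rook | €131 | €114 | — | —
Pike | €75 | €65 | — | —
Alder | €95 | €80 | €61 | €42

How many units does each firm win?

Alder 2, Meridian 1, Onyx 2, Pike 1, Rook 2

All unit-bids, highest first — top 8: 131 (Rook-1), 114 (Rook-2), 95 (Alder-1), 81 (Meridian-1), 80 (Alder-2), 78 (Onyx-1), 76 (Onyx-2), 75 (Pike-1)
Next rejected bid: €73 (not a price — pay-as-bid).
Allocation: Alder 2, Meridian 1, Onyx 2, Pike 1, Rook 2.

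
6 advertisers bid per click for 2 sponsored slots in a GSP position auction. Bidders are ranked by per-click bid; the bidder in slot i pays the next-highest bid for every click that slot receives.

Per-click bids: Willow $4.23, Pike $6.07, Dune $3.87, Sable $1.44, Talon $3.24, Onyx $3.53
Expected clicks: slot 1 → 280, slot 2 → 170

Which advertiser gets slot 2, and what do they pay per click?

Willow; $3.87 per click

Ranked by bid: $6.07 (Pike) > $4.23 (Willow) > $3.87 (Dune) > …
Slot 2 goes to the second-ranked bidder, Willow, who pays the next bid down: $3.87/click.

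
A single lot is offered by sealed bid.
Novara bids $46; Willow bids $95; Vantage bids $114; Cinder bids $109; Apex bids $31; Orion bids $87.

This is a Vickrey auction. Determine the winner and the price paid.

Sorting bids: 114 (Vantage) > 109 (Cinder) > 95 (Willow) > 87 (Orion) > 46 (Novara) > 31 (Apex)
Second-price: Vantage pays Cinder's bid of $109.

Vantage pays $109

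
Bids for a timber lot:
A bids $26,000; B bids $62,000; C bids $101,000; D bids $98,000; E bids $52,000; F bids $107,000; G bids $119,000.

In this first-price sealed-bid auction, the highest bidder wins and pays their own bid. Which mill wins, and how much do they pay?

Rule: the highest bidder wins and pays their own bid.
Bids in order: 119,000 (G) > 107,000 (F) > 101,000 (C) > 98,000 (D) > 62,000 (B) > 52,000 (E) > …
G has the highest bid and pays exactly that: $119,000.

G pays $119,000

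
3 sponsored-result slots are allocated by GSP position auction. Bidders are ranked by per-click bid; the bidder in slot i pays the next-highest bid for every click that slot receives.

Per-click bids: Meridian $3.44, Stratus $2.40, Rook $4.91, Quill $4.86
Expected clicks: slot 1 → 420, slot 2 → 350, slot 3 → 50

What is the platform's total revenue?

Ranked by bid: $4.91 (Rook) > $4.86 (Quill) > $3.44 (Meridian) > $2.40 (Stratus)
Slot 1: Rook pays $4.86 × 420 = $2041.20
Slot 2: Quill pays $3.44 × 350 = $1204.00
Slot 3: Meridian pays $2.40 × 50 = $120.00
Total = $3365.20

Total revenue: $3365.20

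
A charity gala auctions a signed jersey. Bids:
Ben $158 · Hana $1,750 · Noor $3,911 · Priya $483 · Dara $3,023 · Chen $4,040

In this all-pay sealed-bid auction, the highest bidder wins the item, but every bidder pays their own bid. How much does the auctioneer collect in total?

Bids in order: 4,040 (Chen) > 3,911 (Noor) > 3,023 (Dara) > 1,750 (Hana) > 483 (Priya) > 158 (Ben)
Chen wins with the top bid; all bids are sunk regardless.
Every bidder forfeits their bid regardless of winning.
Revenue = 158 + 1,750 + 3,911 + 483 + 3,023 + 4,040 = $13,365.

Total revenue: $13,365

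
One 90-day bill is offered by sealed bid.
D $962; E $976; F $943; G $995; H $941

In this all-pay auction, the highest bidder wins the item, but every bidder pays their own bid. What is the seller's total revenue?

Total revenue: $4,817

Bids ranked: 995 (G) > 976 (E) > 962 (D) > 943 (F) > 941 (H)
Every bidder forfeits their bid regardless of winning.
Revenue = 962 + 976 + 943 + 995 + 941 = $4,817.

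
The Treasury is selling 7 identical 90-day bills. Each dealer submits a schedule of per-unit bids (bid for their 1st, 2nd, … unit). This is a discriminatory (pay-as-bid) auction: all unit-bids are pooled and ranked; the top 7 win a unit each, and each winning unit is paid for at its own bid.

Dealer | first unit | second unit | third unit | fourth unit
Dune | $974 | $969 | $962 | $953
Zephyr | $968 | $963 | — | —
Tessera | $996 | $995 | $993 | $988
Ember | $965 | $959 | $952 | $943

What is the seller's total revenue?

Total revenue: $6,883

Pooled unit-bids ranked (top 7): 996 (Tessera-1), 995 (Tessera-2), 993 (Tessera-3), 988 (Tessera-4), 974 (Dune-1), 969 (Dune-2), 968 (Zephyr-1)
Next rejected bid: $965 (not a price — pay-as-bid).
Each winning unit pays its own bid.
Revenue = 996 + 995 + 993 + 988 + 974 + 969 + 968 = $6,883.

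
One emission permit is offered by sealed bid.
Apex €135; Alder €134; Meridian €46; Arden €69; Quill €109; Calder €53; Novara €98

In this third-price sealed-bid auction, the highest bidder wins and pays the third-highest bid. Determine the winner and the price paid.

Rule: the highest bidder wins and pays the third-highest bid.
Bids in order: 135 (Apex) > 134 (Alder) > 109 (Quill) > 98 (Novara) > 69 (Arden) > 53 (Calder) > …
Apex wins; payment is bid #3 in the ranking = €109.

Apex pays €109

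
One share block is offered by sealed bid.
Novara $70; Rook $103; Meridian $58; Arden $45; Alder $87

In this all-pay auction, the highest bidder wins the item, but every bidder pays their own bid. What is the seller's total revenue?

Total revenue: $363

Bids ranked: 103 (Rook) > 87 (Alder) > 70 (Novara) > 58 (Meridian) > 45 (Arden)
Every bidder forfeits their bid regardless of winning.
Revenue = 70 + 103 + 58 + 45 + 87 = $363.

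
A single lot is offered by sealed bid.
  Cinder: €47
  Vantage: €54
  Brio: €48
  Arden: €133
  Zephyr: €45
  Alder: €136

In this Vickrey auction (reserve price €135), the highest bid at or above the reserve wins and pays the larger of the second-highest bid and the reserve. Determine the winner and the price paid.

Bids in order: 136 (Alder) > 133 (Arden) > 54 (Vantage) > 48 (Brio) > 47 (Cinder) > 45 (Zephyr)
Alder has the top bid at or above the reserve (€136).
max(second-highest €133, reserve €135) = €135.

Alder pays €135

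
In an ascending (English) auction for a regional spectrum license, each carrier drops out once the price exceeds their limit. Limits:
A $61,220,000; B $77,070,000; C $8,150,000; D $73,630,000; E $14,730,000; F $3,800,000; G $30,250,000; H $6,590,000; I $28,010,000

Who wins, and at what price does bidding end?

B wins at $73,630,000

Limits ranked: 77,070,000 (B) > 73,630,000 (D) > 61,220,000 (A) > 30,250,000 (G) > 28,010,000 (I) > 14,730,000 (E) > …
D is the last rival to drop out, at $73,630,000; B remains and wins at that price.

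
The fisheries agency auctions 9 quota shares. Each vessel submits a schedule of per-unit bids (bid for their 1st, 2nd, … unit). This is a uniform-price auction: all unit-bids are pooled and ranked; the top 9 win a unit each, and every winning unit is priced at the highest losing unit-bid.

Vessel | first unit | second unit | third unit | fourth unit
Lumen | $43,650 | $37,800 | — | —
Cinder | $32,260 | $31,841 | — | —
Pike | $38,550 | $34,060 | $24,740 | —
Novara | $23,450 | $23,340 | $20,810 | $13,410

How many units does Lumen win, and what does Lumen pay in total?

Lumen: 2 units, pays $41,620

Pooled unit-bids ranked (top 9): 43,650 (Lumen-1), 38,550 (Pike-1), 37,800 (Lumen-2), 34,060 (Pike-2), 32,260 (Cinder-1), 31,841 (Cinder-2), 24,740 (Pike-3), 23,450 (Novara-1), 23,340 (Novara-2)
Highest rejected unit-bid = $20,810.
Lumen wins 2 unit(s) at $20,810 each.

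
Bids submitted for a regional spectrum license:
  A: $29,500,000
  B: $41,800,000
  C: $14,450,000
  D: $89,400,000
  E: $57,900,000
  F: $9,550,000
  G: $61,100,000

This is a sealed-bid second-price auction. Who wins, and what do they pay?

Bids in order: 89,400,000 (D) > 61,100,000 (G) > 57,900,000 (E) > 41,800,000 (B) > 29,500,000 (A) > 14,450,000 (C) > …
D wins with the highest bid; price is set by the runner-up at $61,100,000.

D pays $61,100,000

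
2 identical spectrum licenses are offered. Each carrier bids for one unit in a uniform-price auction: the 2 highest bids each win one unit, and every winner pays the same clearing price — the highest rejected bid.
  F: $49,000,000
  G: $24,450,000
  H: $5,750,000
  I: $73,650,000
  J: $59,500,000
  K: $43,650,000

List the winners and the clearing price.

I, J; each pays $49,000,000

Bids ranked high→low: 73,650,000 (I), 59,500,000 (J), 49,000,000 (F), 43,650,000 (K), …
The 2 highest are I, J.
Highest unsuccessful bid: $49,000,000 → clearing price.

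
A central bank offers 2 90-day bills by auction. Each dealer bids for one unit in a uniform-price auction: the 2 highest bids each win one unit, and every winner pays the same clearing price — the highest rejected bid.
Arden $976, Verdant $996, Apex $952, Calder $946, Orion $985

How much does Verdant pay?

Ordering the bids: 996 (Verdant), 985 (Orion), 976 (Arden), 952 (Apex), …
Winners (2 units): Verdant, Orion.
Clearing price = highest rejected bid = $976.
Verdant wins → pays $976.

Verdant pays $976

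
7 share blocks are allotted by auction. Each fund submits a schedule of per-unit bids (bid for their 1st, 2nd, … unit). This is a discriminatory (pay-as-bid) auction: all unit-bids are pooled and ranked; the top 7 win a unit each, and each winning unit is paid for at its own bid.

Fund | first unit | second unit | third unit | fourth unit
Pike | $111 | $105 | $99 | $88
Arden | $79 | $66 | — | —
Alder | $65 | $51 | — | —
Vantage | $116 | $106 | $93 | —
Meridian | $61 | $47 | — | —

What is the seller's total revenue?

All unit-bids, highest first — top 7: 116 (Vantage-1), 111 (Pike-1), 106 (Vantage-2), 105 (Pike-2), 99 (Pike-3), 93 (Vantage-3), 88 (Pike-4)
Next rejected bid: $79 (not a price — pay-as-bid).
Each winning unit pays its own bid.
Revenue = 116 + 111 + 106 + 105 + 99 + 93 + 88 = $718.

Total revenue: $718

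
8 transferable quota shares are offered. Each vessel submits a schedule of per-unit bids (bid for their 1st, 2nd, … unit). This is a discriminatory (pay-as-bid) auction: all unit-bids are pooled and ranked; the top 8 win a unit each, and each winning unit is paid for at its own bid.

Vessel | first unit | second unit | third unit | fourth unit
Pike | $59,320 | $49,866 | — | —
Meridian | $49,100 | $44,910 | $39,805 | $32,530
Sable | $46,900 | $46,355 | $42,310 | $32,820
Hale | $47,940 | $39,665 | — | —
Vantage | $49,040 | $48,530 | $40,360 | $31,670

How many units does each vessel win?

Hale 1, Meridian 1, Pike 2, Sable 2, Vantage 2

Pooled unit-bids ranked (top 8): 59,320 (Pike-1), 49,866 (Pike-2), 49,100 (Meridian-1), 49,040 (Vantage-1), 48,530 (Vantage-2), 47,940 (Hale-1), 46,900 (Sable-1), 46,355 (Sable-2)
Next rejected bid: $44,910 (not a price — pay-as-bid).
Allocation: Hale 1, Meridian 1, Pike 2, Sable 2, Vantage 2.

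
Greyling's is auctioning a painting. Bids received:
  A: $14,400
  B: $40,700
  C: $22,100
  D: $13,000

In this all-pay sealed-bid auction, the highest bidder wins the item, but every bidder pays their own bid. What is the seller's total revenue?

Rule: the highest bidder wins the item, but every bidder pays their own bid.
Bids in order: 40,700 (B) > 22,100 (C) > 14,400 (A) > 13,000 (D)
Every bidder forfeits their bid regardless of winning.
Revenue = 14,400 + 40,700 + 22,100 + 13,000 = $90,200.

Total revenue: $90,200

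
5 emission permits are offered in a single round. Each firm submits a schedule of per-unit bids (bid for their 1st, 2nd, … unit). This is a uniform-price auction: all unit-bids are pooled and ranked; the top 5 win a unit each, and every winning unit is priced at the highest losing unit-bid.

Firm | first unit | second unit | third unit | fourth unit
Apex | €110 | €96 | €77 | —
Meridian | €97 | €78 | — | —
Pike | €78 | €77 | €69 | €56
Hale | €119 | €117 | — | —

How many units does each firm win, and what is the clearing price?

Apex 2, Hale 2, Meridian 1; clearing price €78

All unit-bids, highest first — top 5: 119 (Hale-1), 117 (Hale-2), 110 (Apex-1), 97 (Meridian-1), 96 (Apex-2)
The (k+1)-th unit-bid is €78.
Allocation: Apex 2, Hale 2, Meridian 1.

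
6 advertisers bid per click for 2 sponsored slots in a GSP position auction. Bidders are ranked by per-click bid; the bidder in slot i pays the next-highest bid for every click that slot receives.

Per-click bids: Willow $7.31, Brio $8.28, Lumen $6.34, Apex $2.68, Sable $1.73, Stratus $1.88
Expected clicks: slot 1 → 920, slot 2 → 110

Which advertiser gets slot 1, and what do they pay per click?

Brio; $7.31 per click

Sorting advertisers: $8.28 (Brio) > $7.31 (Willow) > $6.34 (Lumen) > …
Slot 1 goes to the first-ranked bidder, Brio, who pays the next bid down: $7.31/click.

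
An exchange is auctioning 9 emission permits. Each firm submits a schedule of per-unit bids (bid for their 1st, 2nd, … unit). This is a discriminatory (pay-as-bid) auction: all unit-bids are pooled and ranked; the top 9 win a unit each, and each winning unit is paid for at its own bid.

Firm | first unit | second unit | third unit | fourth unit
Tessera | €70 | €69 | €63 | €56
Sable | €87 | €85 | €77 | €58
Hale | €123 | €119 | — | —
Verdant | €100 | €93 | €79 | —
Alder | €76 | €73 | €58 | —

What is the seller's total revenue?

Total revenue: €839

Merging the schedules and taking the best 9: 123 (Hale-1), 119 (Hale-2), 100 (Verdant-1), 93 (Verdant-2), 87 (Sable-1), 85 (Sable-2), 79 (Verdant-3), 77 (Sable-3), 76 (Alder-1)
Next rejected bid: €73 (not a price — pay-as-bid).
Each winning unit pays its own bid.
Revenue = 123 + 119 + 100 + 93 + 87 + 85 + 79 + 77 + 76 = €839.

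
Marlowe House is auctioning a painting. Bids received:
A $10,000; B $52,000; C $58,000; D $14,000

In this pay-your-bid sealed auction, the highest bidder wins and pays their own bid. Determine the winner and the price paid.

C pays $58,000

Bids ranked: 58,000 (C) > 52,000 (B) > 14,000 (D) > 10,000 (A)
C is highest → pays own bid, $58,000.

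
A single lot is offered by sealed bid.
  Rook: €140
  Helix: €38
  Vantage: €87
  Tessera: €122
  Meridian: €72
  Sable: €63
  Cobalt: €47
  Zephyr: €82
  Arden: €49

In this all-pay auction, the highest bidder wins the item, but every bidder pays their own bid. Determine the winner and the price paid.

Rook pays €140

All-pay auction: the highest bidder wins the item, but every bidder pays their own bid.
Sorting bids: 140 (Rook) > 122 (Tessera) > 87 (Vantage) > 82 (Zephyr) > 72 (Meridian) > 63 (Sable) > …
Rook is highest and takes the item; every bidder forfeits their bid.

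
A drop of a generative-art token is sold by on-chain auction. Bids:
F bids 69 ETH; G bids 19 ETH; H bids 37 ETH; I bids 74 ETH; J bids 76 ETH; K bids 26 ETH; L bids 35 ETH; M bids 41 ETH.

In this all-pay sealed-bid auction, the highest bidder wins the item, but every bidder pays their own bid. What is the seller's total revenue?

Total revenue: 377 ETH

Rule: the highest bidder wins the item, but every bidder pays their own bid.
Bids ranked: 76 (J) > 74 (I) > 69 (F) > 41 (M) > 37 (H) > 35 (L) > …
Every bidder forfeits their bid regardless of winning.
Revenue = 69 + 19 + 37 + 74 + 76 + 26 + 35 + 41 = 377 ETH.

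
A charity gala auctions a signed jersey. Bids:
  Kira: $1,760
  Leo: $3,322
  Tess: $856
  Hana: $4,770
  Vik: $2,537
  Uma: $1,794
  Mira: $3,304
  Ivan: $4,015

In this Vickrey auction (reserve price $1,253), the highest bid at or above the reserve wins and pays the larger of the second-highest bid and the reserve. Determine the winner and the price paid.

Sorting bids: 4,770 (Hana) > 4,015 (Ivan) > 3,322 (Leo) > 3,304 (Mira) > 2,537 (Vik) > 1,794 (Uma) > …
Highest eligible bid: Hana at $4,770.
max(second-highest $4,015, reserve $1,253) = $4,015; the reserve does not bind.

Hana pays $4,015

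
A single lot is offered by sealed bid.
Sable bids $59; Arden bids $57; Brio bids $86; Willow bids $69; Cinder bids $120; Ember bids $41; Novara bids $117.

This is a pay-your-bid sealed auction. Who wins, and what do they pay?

Cinder pays $120

Bids ranked: 120 (Cinder) > 117 (Novara) > 86 (Brio) > 69 (Willow) > 59 (Sable) > 57 (Arden) > …
Cinder has the highest bid and pays exactly that: $120.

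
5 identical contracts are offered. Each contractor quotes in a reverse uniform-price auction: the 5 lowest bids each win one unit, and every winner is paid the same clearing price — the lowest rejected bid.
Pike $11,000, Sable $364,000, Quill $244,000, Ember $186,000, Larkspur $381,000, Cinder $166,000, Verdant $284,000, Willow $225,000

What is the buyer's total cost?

Ordering the bids: 11,000 (Pike), 166,000 (Cinder), 186,000 (Ember), 225,000 (Willow), 244,000 (Quill), 284,000 (Verdant), 364,000 (Sable), …
Winners (5 units): Pike, Cinder, Ember, Willow, Quill.
Lowest unsuccessful bid: $284,000 → clearing price.
Total cost = 5 × $284,000 = $1,420,000.

Total cost: $1,420,000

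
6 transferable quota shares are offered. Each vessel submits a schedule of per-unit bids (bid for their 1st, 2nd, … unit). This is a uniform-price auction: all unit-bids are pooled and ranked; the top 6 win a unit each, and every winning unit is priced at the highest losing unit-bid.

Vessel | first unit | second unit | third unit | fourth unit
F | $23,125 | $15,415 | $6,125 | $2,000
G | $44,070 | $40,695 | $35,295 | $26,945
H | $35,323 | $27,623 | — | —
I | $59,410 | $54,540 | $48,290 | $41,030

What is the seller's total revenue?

Total revenue: $211,938

Merging the schedules and taking the best 6: 59,410 (I-1), 54,540 (I-2), 48,290 (I-3), 44,070 (G-1), 41,030 (I-4), 40,695 (G-2)
First bid not allocated: $35,323.
Allocation: G 2, I 4. Every unit priced at $35,323.
Revenue = 6 × 35,323 = $211,938.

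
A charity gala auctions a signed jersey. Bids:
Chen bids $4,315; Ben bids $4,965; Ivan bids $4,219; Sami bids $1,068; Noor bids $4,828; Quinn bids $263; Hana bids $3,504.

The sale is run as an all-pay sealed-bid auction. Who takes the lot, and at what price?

Rule: the highest bidder wins the item, but every bidder pays their own bid.
Sorting bids: 4,965 (Ben) > 4,828 (Noor) > 4,315 (Chen) > 4,219 (Ivan) > 3,504 (Hana) > 1,068 (Sami) > …
Ben is highest and takes the item; every bidder forfeits their bid.

Ben pays $4,965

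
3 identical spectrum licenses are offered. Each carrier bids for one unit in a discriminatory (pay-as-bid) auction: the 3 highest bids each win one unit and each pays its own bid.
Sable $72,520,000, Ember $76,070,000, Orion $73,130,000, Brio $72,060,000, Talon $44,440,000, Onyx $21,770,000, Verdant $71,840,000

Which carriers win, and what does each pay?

Ordering the bids: 76,070,000 (Ember), 73,130,000 (Orion), 72,520,000 (Sable), 72,060,000 (Brio), 71,840,000 (Verdant), …
Top 3: Ember, Orion, Sable.
Each winner pays its own bid: Ember $76,070,000, Orion $73,130,000, Sable $72,520,000.

Ember $76,070,000, Orion $73,130,000, Sable $72,520,000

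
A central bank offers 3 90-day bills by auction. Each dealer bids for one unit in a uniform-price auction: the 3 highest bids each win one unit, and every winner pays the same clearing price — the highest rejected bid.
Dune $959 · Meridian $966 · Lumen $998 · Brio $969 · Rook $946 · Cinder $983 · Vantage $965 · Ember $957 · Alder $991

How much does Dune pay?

Dune pays $0

Bids ranked high→low: 998 (Lumen), 991 (Alder), 983 (Cinder), 969 (Brio), 966 (Meridian), …
Top 3: Lumen, Alder, Cinder.
First losing bid is Brio's $969, which sets the uniform price.
Dune does not win → pays $0.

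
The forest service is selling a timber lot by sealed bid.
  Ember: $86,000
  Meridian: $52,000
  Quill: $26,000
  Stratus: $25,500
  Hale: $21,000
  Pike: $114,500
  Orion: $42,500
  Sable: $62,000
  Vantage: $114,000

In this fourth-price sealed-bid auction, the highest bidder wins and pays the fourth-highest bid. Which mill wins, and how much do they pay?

Bids in order: 114,500 (Pike) > 114,000 (Vantage) > 86,000 (Ember) > 62,000 (Sable) > 52,000 (Meridian) > 42,500 (Orion) > …
Pike wins; payment is bid #4 in the ranking = $62,000.

Pike pays $62,000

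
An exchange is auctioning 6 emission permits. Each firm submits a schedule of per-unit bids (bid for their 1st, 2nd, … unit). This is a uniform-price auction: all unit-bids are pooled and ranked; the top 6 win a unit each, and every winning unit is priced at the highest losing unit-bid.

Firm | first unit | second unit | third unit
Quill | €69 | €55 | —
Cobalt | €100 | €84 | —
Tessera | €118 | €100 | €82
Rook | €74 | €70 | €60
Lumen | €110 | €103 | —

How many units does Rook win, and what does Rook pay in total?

Rook: 0 units, pays €0

Merging the schedules and taking the best 6: 118 (Tessera-1), 110 (Lumen-1), 103 (Lumen-2), 100 (Cobalt-1), 100 (Tessera-2), 84 (Cobalt-2)
Highest rejected unit-bid = €82.
Rook wins 0 unit(s) at €82 each.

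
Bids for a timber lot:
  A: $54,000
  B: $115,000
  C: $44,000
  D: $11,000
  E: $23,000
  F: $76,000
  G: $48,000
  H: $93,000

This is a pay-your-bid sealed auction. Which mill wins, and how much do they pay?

Rule: the highest bidder wins and pays their own bid.
Bids ranked: 115,000 (B) > 93,000 (H) > 76,000 (F) > 54,000 (A) > 48,000 (G) > 44,000 (C) > …
B is highest → pays own bid, $115,000.

B pays $115,000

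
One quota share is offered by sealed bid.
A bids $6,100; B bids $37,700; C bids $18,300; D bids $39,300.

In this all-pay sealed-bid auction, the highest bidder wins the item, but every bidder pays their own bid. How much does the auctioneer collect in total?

Total revenue: $101,400

Sorting bids: 39,300 (D) > 37,700 (B) > 18,300 (C) > 6,100 (A)
Every bidder forfeits their bid regardless of winning.
Revenue = 6,100 + 37,700 + 18,300 + 39,300 = $101,400.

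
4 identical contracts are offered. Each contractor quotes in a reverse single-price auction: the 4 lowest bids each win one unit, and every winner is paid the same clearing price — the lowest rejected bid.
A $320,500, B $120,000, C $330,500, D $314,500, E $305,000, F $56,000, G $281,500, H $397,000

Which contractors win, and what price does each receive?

Bids ranked low→high: 56,000 (F), 120,000 (B), 281,500 (G), 305,000 (E), 314,500 (D), 320,500 (A), …
The 4 lowest are F, B, G, E.
Lowest unsuccessful bid: $314,500 → clearing price.

F, B, G, E; each is paid $314,500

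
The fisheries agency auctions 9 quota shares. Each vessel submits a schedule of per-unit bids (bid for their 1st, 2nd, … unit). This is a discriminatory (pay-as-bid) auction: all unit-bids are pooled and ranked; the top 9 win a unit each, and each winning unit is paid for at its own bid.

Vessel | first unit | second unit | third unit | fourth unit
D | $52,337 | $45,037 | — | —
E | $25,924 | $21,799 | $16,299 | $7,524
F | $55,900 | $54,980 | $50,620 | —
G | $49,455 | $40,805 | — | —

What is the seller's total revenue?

Pooled unit-bids ranked (top 9): 55,900 (F-1), 54,980 (F-2), 52,337 (D-1), 50,620 (F-3), 49,455 (G-1), 45,037 (D-2), 40,805 (G-2), 25,924 (E-1), 21,799 (E-2)
Next rejected bid: $16,299 (not a price — pay-as-bid).
Each winning unit pays its own bid.
Revenue = 55,900 + 54,980 + 52,337 + 50,620 + 49,455 + 45,037 + 40,805 + 25,924 + 21,799 = $396,857.

Total revenue: $396,857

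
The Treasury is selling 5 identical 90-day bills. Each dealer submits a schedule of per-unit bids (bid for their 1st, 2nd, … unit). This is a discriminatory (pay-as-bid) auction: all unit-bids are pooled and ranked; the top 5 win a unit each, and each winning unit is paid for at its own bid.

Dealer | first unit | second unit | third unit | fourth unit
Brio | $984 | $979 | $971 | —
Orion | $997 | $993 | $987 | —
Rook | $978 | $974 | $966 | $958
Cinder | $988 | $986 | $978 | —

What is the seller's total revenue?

All unit-bids, highest first — top 5: 997 (Orion-1), 993 (Orion-2), 988 (Cinder-1), 987 (Orion-3), 986 (Cinder-2)
Next rejected bid: $984 (not a price — pay-as-bid).
Each winning unit pays its own bid.
Revenue = 997 + 993 + 988 + 987 + 986 = $4,951.

Total revenue: $4,951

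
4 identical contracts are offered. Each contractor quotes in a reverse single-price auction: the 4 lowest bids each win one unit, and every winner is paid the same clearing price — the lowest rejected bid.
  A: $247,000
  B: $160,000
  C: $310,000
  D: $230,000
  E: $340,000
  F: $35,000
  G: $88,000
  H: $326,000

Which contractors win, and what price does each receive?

Bids ranked low→high: 35,000 (F), 88,000 (G), 160,000 (B), 230,000 (D), 247,000 (A), 310,000 (C), …
The 4 lowest are F, G, B, D.
First losing bid is A's $247,000, which sets the uniform price.

F, G, B, D; each is paid $247,000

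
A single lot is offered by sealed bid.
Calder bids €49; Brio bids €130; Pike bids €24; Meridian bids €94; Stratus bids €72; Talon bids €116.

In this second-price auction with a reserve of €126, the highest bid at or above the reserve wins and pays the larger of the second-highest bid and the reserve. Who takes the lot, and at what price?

Brio pays €126

Rule: the highest bid at or above the reserve wins and pays the larger of the second-highest bid and the reserve.
Bids in order: 130 (Brio) > 116 (Talon) > 94 (Meridian) > 72 (Stratus) > 49 (Calder) > 24 (Pike)
Highest eligible bid: Brio at €130.
Second-highest bid €116 is below the reserve €126, so the reserve binds → payment €126.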